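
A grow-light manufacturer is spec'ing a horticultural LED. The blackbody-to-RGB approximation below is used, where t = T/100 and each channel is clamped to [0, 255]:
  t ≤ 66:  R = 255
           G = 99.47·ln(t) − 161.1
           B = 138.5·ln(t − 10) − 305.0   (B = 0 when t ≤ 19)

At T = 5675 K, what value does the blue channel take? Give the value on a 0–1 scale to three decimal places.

0.892

t = 5675/100 = 56.75; the t ≤ 66 branch applies.
B = 138.5·ln(56.75 − 10) − 305.0 = 138.5·ln 46.75 − 305.0 = 138.5·3.8448 − 305.0 = 227.507.
On a 0–1 scale: 227.507/255 = 0.8922 → 0.892.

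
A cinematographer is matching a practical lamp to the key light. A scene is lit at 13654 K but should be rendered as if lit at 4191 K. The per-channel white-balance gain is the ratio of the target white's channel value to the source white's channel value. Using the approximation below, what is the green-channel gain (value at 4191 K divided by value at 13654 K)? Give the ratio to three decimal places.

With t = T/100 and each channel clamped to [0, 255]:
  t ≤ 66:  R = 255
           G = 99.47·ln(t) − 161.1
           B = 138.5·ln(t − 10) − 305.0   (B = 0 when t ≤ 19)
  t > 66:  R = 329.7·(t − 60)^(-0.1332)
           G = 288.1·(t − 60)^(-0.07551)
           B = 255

At 13654 K (t = 136.54):
  G = 288.1·(136.54 − 60)^(-0.07551) = 288.1·76.54^(-0.07551) = 288.1·0.72069 = 207.630.
At 4191 K (t = 41.91):
  G = 99.47·ln 41.91 − 161.1 = 99.47·3.7355 − 161.1 = 210.473.
Gain = 210.473 / 207.630 = 1.0137 → 1.014.

1.014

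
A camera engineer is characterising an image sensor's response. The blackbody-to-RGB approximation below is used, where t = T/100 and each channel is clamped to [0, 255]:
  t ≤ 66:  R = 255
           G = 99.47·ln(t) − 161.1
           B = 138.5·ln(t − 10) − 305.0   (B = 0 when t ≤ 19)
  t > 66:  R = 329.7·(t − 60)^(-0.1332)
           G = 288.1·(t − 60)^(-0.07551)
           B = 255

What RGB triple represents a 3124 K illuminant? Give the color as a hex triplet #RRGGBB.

t = 3124/100 = 31.24; the t ≤ 66 branch applies.
R = 255 by definition for t ≤ 66.
G = 99.47·ln 31.24 − 161.1 = 99.47·3.4417 − 161.1 = 181.246.
B = 138.5·ln(31.24 − 10) − 305.0 = 138.5·ln 21.24 − 305.0 = 138.5·3.0559 − 305.0 = 118.240.
Rounded: (255, 181, 118).
In hex: #FFB576.

#FFB576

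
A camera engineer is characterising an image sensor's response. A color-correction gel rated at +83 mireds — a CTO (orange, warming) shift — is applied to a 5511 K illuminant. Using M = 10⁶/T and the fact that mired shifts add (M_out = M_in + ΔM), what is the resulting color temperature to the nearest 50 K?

M_in = 10⁶/5511 = 181.46 mireds.
M_out = 181.46 + (+83) = 264.46 mireds.
T_out = 10⁶/264.46 = 3781.4 K → 3800 K.

3800 K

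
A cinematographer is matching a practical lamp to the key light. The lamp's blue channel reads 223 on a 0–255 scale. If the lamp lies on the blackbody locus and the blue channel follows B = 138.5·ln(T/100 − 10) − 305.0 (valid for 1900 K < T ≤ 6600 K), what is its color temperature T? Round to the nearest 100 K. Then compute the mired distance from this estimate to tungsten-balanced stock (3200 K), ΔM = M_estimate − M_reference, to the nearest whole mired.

-131 mireds

ln(t − 10) = (223 + 305.0) / 138.5 = 3.8123.
t − 10 = e^3.8123 = 45.253, so t = 55.253.
T = 100·t = 5525 K → 5500 K to the nearest 100 K.
M_estimate = 10⁶/5500 = 181.82; M_reference = 10⁶/3200 = 312.50.
ΔM = 181.82 − 312.50 = -130.68 → -131 mireds.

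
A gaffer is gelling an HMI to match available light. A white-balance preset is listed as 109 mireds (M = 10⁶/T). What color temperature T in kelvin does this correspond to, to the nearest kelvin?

9174 K

T = 10⁶ / 109 = 9174.31 K → 9174 K.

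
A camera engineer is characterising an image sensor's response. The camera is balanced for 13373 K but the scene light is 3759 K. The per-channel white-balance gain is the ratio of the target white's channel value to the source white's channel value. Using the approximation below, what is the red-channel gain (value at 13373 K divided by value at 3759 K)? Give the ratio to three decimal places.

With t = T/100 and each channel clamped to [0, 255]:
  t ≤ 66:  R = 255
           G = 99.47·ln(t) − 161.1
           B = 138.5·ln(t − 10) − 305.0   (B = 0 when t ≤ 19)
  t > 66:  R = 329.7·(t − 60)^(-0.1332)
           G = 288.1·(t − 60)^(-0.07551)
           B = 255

0.729

At 3759 K (t = 37.59):
  R = 255 by definition for t ≤ 66.
At 13373 K (t = 133.73):
  R = 329.7·(133.73 − 60)^(-0.1332) = 329.7·73.73^(-0.1332) = 329.7·0.56394 = 185.930.
Gain = 185.930 / 255.000 = 0.7291 → 0.729.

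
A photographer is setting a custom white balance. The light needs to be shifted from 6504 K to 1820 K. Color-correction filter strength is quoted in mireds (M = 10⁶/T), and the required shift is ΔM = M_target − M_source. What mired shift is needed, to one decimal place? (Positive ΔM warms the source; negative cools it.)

M_source = 10⁶/6504 = 153.752; M_target = 10⁶/1820 = 549.451.
ΔM = 549.451 − 153.752 = 395.699 → +395.7 mireds, a warming shift.

+395.7 mireds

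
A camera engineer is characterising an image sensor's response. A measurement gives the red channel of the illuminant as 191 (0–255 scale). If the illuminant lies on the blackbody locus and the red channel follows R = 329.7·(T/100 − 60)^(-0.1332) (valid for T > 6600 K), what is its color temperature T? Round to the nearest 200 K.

(t − 60)^(-0.1332) = 191/329.7 = 0.57931.
t − 60 = 0.57931^(1/-0.1332) = 0.57931^(-7.508) = 60.245, so t = 120.245.
T = 100·t = 12025 K → 12000 K to the nearest 200 K.

12000 K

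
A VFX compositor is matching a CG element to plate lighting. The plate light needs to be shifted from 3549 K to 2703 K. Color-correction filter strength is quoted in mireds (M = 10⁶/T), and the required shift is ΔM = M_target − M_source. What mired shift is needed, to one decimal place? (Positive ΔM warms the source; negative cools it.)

M_source = 10⁶/3549 = 281.770; M_target = 10⁶/2703 = 369.959.
ΔM = 369.959 − 281.770 = 88.190 → +88.2 mireds, a warming shift.

+88.2 mireds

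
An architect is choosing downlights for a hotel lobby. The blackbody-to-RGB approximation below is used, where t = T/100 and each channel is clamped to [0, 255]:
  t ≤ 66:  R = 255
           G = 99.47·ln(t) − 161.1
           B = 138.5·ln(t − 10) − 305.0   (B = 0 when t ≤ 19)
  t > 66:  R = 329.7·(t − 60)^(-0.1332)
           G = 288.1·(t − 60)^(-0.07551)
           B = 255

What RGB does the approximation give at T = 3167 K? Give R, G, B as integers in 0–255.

t = 3167/100 = 31.67; the t ≤ 66 branch applies.
R = 255 by definition for t ≤ 66.
G = 99.47·ln 31.67 − 161.1 = 99.47·3.4554 − 161.1 = 182.606.
B = 138.5·ln(31.67 − 10) − 305.0 = 138.5·ln 21.67 − 305.0 = 138.5·3.0759 − 305.0 = 121.016.
Rounded: (255, 183, 121).

R=255, G=183, B=121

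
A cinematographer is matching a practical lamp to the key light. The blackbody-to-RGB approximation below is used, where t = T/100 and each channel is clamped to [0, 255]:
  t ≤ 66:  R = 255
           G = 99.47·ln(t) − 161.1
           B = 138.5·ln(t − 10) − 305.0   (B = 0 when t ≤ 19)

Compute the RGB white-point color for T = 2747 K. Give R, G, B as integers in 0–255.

t = 2747/100 = 27.47; the t ≤ 66 branch applies.
R = 255 by definition for t ≤ 66.
G = 99.47·ln 27.47 − 161.1 = 99.47·3.3131 − 161.1 = 168.454.
B = 138.5·ln(27.47 − 10) − 305.0 = 138.5·ln 17.47 − 305.0 = 138.5·2.8605 − 305.0 = 91.177.
Rounded: (255, 168, 91).

R=255, G=168, B=91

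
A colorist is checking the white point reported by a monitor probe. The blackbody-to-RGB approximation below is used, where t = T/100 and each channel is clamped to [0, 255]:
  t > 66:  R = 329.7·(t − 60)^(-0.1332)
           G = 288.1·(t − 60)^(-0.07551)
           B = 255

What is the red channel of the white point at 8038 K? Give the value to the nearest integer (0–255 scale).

221

t = 8038/100 = 80.38; the t > 66 branch applies.
R = 329.7·(80.38 − 60)^(-0.1332) = 329.7·20.38^(-0.1332) = 329.7·0.66929 = 220.665.
Rounded: 221.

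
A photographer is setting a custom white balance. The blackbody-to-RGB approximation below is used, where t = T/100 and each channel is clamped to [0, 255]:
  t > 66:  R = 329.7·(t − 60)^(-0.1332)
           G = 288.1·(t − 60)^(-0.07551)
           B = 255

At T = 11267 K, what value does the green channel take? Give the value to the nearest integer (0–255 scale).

214

t = 11267/100 = 112.67; the t > 66 branch applies.
G = 288.1·(112.67 − 60)^(-0.07551) = 288.1·52.67^(-0.07551) = 288.1·0.74132 = 213.574.
Rounded: 214.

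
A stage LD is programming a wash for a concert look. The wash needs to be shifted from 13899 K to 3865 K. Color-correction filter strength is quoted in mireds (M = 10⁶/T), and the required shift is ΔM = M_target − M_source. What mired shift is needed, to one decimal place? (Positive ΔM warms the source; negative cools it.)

+186.8 mireds

M_source = 10⁶/13899 = 71.948; M_target = 10⁶/3865 = 258.732.
ΔM = 258.732 − 71.948 = 186.785 → +186.8 mireds, a warming shift.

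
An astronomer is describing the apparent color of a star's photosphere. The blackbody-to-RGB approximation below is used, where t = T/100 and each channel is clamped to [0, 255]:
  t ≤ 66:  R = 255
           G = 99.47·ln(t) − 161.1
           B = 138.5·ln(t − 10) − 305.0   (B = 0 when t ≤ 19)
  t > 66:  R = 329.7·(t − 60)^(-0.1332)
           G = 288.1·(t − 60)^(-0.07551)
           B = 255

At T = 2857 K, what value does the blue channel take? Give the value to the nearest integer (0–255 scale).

100

t = 2857/100 = 28.57; the t ≤ 66 branch applies.
B = 138.5·ln(28.57 − 10) − 305.0 = 138.5·ln 18.57 − 305.0 = 138.5·2.9215 − 305.0 = 99.634.
Rounded: 100.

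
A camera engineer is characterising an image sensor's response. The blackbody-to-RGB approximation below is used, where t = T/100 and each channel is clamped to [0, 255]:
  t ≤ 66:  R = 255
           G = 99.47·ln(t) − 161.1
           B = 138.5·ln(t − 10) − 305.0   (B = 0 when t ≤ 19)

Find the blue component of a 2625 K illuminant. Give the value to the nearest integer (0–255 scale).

t = 2625/100 = 26.25; the t ≤ 66 branch applies.
B = 138.5·ln(26.25 − 10) − 305.0 = 138.5·ln 16.25 − 305.0 = 138.5·2.7881 − 305.0 = 81.151.
Rounded: 81.

81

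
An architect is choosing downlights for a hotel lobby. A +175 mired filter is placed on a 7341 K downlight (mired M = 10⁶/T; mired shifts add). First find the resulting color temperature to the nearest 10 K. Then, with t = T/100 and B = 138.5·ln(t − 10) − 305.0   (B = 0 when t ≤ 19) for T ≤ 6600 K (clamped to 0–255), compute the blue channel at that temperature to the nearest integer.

124

M_in = 10⁶/7341 = 136.22; M_out = 136.22 + (+175) = 311.22.
T_out = 10⁶/311.22 = 3213.1 K → 3210 K; t = 32.1.
B = 138.5·ln(32.1 − 10) − 305.0 = 138.5·ln 22.1 − 305.0 = 138.5·3.0956 − 305.0 = 123.737.
Rounded: 124.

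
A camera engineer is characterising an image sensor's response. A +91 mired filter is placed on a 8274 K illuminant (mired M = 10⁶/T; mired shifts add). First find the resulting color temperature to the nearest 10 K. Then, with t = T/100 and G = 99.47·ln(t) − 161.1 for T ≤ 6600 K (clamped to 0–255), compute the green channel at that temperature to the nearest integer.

222

M_in = 10⁶/8274 = 120.86; M_out = 120.86 + (+91) = 211.86.
T_out = 10⁶/211.86 = 4720.1 K → 4720 K; t = 47.2.
G = 99.47·ln 47.2 − 161.1 = 99.47·3.8544 − 161.1 = 222.297.
Rounded: 222.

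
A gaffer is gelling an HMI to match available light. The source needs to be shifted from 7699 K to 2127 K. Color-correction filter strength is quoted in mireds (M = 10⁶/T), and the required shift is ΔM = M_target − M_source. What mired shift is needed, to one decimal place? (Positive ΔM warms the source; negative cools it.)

M_source = 10⁶/7699 = 129.887; M_target = 10⁶/2127 = 470.146.
ΔM = 470.146 − 129.887 = 340.259 → +340.3 mireds, a warming shift.

+340.3 mireds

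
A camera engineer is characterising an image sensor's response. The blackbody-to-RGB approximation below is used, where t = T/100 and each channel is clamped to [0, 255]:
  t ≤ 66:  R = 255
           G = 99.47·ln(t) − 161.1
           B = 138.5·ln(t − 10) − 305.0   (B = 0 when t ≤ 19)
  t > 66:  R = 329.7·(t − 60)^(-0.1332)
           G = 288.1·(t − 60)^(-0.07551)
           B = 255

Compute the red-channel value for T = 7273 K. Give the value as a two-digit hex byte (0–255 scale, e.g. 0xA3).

0xEB

t = 7273/100 = 72.73; the t > 66 branch applies.
R = 329.7·(72.73 − 60)^(-0.1332) = 329.7·12.73^(-0.1332) = 329.7·0.71259 = 234.939.
Rounded: 235; in hex, 0xEB.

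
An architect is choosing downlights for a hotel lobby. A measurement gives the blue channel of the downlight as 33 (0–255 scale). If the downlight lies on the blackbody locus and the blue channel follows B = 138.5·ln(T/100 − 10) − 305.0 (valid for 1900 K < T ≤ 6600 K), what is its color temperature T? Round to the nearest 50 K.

2150 K

ln(t − 10) = (33 + 305.0) / 138.5 = 2.4404.
t − 10 = e^2.4404 = 11.478, so t = 21.478.
T = 100·t = 2148 K → 2150 K to the nearest 50 K.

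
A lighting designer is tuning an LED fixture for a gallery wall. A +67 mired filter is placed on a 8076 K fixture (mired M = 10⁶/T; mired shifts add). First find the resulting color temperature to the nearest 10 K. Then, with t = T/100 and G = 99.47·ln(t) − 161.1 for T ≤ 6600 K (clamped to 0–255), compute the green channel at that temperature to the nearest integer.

233

M_in = 10⁶/8076 = 123.82; M_out = 123.82 + (+67) = 190.82.
T_out = 10⁶/190.82 = 5240.4 K → 5240 K; t = 52.4.
G = 99.47·ln 52.4 − 161.1 = 99.47·3.9589 − 161.1 = 232.692.
Rounded: 233.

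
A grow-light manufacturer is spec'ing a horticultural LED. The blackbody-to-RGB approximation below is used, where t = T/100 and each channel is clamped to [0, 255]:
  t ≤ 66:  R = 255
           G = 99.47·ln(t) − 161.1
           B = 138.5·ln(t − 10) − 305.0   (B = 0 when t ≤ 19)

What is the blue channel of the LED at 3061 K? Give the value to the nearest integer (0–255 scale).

t = 3061/100 = 30.61; the t ≤ 66 branch applies.
B = 138.5·ln(30.61 − 10) − 305.0 = 138.5·ln 20.61 − 305.0 = 138.5·3.0258 − 305.0 = 114.070.
Rounded: 114.

114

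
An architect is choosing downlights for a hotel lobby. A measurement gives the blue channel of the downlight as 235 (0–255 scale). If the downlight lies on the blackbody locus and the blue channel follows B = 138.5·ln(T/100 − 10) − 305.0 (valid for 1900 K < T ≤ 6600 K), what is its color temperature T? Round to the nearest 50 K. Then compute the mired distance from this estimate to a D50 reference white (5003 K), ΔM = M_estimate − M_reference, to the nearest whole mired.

ln(t − 10) = (235 + 305.0) / 138.5 = 3.8989.
t − 10 = e^3.8989 = 49.349, so t = 59.349.
T = 100·t = 5935 K → 5950 K to the nearest 50 K.
M_estimate = 10⁶/5950 = 168.07; M_reference = 10⁶/5003 = 199.88.
ΔM = 168.07 − 199.88 = -31.81 → -32 mireds.

-32 mireds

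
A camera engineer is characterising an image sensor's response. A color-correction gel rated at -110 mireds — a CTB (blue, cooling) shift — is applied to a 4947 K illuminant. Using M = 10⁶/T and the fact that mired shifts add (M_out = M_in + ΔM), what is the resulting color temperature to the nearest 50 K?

M_in = 10⁶/4947 = 202.14 mireds.
M_out = 202.14 + (-110) = 92.14 mireds.
T_out = 10⁶/92.14 = 10852.7 K → 10850 K.

10850 K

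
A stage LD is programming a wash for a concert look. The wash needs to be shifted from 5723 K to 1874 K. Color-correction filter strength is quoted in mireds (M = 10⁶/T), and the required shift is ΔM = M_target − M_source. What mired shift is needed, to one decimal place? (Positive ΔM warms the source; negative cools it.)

+358.9 mireds

M_source = 10⁶/5723 = 174.734; M_target = 10⁶/1874 = 533.618.
ΔM = 533.618 − 174.734 = 358.884 → +358.9 mireds, a warming shift.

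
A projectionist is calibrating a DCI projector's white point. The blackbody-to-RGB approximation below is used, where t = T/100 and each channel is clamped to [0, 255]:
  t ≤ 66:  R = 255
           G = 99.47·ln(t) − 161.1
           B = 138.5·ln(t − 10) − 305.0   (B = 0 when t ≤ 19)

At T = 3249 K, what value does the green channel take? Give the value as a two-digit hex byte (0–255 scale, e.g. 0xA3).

t = 3249/100 = 32.49; the t ≤ 66 branch applies.
G = 99.47·ln 32.49 − 161.1 = 99.47·3.4809 − 161.1 = 185.148.
Rounded: 185; in hex, 0xB9.

0xB9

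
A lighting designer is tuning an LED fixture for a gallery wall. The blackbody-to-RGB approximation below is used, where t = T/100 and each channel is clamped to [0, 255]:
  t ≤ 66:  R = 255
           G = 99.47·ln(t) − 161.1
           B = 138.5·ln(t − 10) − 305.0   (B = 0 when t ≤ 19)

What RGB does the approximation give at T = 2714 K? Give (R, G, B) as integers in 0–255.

t = 2714/100 = 27.14; the t ≤ 66 branch applies.
R = 255 by definition for t ≤ 66.
G = 99.47·ln 27.14 − 161.1 = 99.47·3.3010 − 161.1 = 167.251.
B = 138.5·ln(27.14 − 10) − 305.0 = 138.5·ln 17.14 − 305.0 = 138.5·2.8414 − 305.0 = 88.536.
Rounded: (255, 167, 89).

(255, 167, 89)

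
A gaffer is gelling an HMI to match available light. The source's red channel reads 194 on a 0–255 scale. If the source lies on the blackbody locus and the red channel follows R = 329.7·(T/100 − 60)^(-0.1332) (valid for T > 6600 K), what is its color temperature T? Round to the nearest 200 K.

11400 K

(t − 60)^(-0.1332) = 194/329.7 = 0.58841.
t − 60 = 0.58841^(1/-0.1332) = 0.58841^(-7.508) = 53.593, so t = 113.593.
T = 100·t = 11359 K → 11400 K to the nearest 200 K.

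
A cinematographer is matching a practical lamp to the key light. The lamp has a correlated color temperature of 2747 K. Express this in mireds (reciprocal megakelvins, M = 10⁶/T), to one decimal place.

M = 10⁶ / 2747 = 364.033 → 364.0 mireds.

364.0 mireds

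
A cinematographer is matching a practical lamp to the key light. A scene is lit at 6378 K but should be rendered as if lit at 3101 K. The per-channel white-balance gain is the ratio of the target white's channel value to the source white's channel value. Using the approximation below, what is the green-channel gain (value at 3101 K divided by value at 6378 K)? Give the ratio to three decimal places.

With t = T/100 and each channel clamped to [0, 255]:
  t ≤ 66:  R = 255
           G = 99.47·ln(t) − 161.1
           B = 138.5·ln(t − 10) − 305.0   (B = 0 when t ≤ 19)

0.716

At 6378 K (t = 63.78):
  G = 99.47·ln 63.78 − 161.1 = 99.47·4.1554 − 161.1 = 252.242.
At 3101 K (t = 31.01):
  G = 99.47·ln 31.01 − 161.1 = 99.47·3.4343 − 161.1 = 180.511.
Gain = 180.511 / 252.242 = 0.7156 → 0.716.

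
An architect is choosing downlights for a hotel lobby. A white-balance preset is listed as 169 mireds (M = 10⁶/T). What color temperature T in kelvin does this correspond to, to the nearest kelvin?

5917 K

T = 10⁶ / 169 = 5917.16 K → 5917 K.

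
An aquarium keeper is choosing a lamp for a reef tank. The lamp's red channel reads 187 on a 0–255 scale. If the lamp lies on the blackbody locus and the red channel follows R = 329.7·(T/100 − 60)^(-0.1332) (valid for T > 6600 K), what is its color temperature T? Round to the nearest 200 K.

13000 K

(t − 60)^(-0.1332) = 187/329.7 = 0.56718.
t − 60 = 0.56718^(1/-0.1332) = 0.56718^(-7.508) = 70.620, so t = 130.620.
T = 100·t = 13062 K → 13000 K to the nearest 200 K.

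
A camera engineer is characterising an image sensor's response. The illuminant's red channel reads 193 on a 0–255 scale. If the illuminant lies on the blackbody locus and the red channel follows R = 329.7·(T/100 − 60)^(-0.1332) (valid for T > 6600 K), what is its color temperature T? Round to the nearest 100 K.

11600 K

(t − 60)^(-0.1332) = 193/329.7 = 0.58538.
t − 60 = 0.58538^(1/-0.1332) = 0.58538^(-7.508) = 55.713, so t = 115.713.
T = 100·t = 11571 K → 11600 K to the nearest 100 K.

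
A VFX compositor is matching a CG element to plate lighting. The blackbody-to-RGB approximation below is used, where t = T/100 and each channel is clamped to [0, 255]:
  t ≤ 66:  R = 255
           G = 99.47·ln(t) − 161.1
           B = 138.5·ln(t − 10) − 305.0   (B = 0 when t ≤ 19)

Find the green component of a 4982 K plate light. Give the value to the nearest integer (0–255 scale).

t = 4982/100 = 49.82; the t ≤ 66 branch applies.
G = 99.47·ln 49.82 − 161.1 = 99.47·3.9084 − 161.1 = 227.670.
Rounded: 228.

228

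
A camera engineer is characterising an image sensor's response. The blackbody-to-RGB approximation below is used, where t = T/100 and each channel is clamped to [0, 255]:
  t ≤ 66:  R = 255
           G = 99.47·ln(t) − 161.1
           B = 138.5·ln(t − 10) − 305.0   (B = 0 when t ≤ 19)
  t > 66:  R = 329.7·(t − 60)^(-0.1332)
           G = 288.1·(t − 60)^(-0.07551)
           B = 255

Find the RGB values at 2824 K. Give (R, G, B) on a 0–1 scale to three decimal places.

t = 2824/100 = 28.24; the t ≤ 66 branch applies.
R = 255 by definition for t ≤ 66.
G = 99.47·ln 28.24 − 161.1 = 99.47·3.3407 − 161.1 = 171.203.
B = 138.5·ln(28.24 − 10) − 305.0 = 138.5·ln 18.24 − 305.0 = 138.5·2.9036 − 305.0 = 97.151.
Dividing each by 255: (1.0000, 0.6714, 0.3810) → (1.000, 0.671, 0.381).

(1.000, 0.671, 0.381)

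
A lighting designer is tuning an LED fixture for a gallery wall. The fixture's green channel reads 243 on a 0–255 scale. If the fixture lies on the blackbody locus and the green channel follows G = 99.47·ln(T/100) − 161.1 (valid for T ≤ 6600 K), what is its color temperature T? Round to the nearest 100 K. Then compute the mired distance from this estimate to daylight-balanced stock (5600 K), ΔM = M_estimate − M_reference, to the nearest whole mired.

ln t = (243 + 161.1) / 99.47 = 4.0625.
t = e^4.0625 = 58.121.
T = 100·t = 5812 K → 5800 K to the nearest 100 K.
M_estimate = 10⁶/5800 = 172.41; M_reference = 10⁶/5600 = 178.57.
ΔM = 172.41 − 178.57 = -6.16 → -6 mireds.

-6 mireds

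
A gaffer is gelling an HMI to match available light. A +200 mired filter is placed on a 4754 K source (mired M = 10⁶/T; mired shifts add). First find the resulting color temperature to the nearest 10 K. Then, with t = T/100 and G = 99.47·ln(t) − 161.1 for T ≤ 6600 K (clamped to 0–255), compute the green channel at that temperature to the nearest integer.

157

M_in = 10⁶/4754 = 210.35; M_out = 210.35 + (+200) = 410.35.
T_out = 10⁶/410.35 = 2436.9 K → 2440 K; t = 24.4.
G = 99.47·ln 24.4 − 161.1 = 99.47·3.1946 − 161.1 = 156.665.
Rounded: 157.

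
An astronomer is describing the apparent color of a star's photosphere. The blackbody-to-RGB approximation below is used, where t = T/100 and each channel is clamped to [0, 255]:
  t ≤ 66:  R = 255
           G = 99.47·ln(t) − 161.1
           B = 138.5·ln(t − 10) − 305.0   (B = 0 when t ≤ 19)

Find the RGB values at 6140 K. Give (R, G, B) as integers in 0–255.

t = 6140/100 = 61.4; the t ≤ 66 branch applies.
R = 255 by definition for t ≤ 66.
G = 99.47·ln 61.4 − 161.1 = 99.47·4.1174 − 161.1 = 248.459.
B = 138.5·ln(61.4 − 10) − 305.0 = 138.5·ln 51.4 − 305.0 = 138.5·3.9396 − 305.0 = 240.640.
Rounded: (255, 248, 241).

(255, 248, 241)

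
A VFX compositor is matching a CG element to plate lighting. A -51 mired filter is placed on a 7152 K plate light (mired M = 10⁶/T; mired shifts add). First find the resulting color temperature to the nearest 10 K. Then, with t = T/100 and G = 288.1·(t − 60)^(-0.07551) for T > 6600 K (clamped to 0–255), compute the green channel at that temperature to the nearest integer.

214

M_in = 10⁶/7152 = 139.82; M_out = 139.82 + (-51) = 88.82.
T_out = 10⁶/88.82 = 11258.6 K → 11260 K; t = 112.6.
G = 288.1·(112.6 − 60)^(-0.07551) = 288.1·52.6^(-0.07551) = 288.1·0.74139 = 213.595.
Rounded: 214.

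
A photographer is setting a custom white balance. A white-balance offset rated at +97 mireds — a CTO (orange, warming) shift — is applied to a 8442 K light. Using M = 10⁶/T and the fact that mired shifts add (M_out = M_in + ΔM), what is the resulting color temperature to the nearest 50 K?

4650 K

M_in = 10⁶/8442 = 118.46 mireds.
M_out = 118.46 + (+97) = 215.46 mireds.
T_out = 10⁶/215.46 = 4641.3 K → 4650 K.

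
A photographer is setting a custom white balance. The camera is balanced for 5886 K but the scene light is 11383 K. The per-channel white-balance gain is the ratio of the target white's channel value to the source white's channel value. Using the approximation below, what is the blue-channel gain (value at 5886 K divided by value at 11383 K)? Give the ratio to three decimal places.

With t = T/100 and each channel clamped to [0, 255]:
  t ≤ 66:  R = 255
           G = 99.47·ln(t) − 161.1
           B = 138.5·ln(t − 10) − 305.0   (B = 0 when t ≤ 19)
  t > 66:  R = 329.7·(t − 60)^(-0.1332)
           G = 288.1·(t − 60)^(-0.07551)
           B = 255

At 11383 K (t = 113.83):
  B = 255 by definition for t > 66.
At 5886 K (t = 58.86):
  B = 138.5·ln(58.86 − 10) − 305.0 = 138.5·ln 48.86 − 305.0 = 138.5·3.8890 − 305.0 = 233.621.
Gain = 233.621 / 255.000 = 0.9162 → 0.916.

0.916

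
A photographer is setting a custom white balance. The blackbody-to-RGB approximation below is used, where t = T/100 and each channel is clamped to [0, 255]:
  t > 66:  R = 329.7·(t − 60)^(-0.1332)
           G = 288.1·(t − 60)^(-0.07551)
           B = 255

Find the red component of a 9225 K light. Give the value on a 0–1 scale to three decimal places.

0.814

t = 9225/100 = 92.25; the t > 66 branch applies.
R = 329.7·(92.25 − 60)^(-0.1332) = 329.7·32.25^(-0.1332) = 329.7·0.62960 = 207.579.
On a 0–1 scale: 207.579/255 = 0.8140 → 0.814.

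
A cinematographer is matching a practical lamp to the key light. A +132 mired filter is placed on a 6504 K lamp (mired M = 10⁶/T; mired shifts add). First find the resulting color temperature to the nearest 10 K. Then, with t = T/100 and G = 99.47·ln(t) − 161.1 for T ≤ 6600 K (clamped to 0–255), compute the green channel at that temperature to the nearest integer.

193

M_in = 10⁶/6504 = 153.75; M_out = 153.75 + (+132) = 285.75.
T_out = 10⁶/285.75 = 3499.5 K → 3500 K; t = 35.
G = 99.47·ln 35 − 161.1 = 99.47·3.5553 − 161.1 = 192.550.
Rounded: 193.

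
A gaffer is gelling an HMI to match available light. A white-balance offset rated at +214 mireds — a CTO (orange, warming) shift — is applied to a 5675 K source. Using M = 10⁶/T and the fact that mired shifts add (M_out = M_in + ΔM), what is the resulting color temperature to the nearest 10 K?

M_in = 10⁶/5675 = 176.21 mireds.
M_out = 176.21 + (+214) = 390.21 mireds.
T_out = 10⁶/390.21 = 2562.7 K → 2560 K.

2560 K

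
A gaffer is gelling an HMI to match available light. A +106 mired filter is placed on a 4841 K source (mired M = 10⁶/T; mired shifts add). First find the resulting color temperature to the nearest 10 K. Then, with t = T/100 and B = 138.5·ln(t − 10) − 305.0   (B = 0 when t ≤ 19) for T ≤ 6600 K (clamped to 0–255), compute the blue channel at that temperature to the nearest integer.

M_in = 10⁶/4841 = 206.57; M_out = 206.57 + (+106) = 312.57.
T_out = 10⁶/312.57 = 3199.3 K → 3200 K; t = 32.
B = 138.5·ln(32 − 10) − 305.0 = 138.5·ln 22 − 305.0 = 138.5·3.0910 − 305.0 = 123.109.
Rounded: 123.

123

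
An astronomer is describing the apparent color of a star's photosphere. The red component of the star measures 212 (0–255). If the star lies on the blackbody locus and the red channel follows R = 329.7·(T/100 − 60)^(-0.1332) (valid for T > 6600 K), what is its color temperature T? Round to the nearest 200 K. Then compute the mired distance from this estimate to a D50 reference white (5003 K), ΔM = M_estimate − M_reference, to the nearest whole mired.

-86 mireds

(t − 60)^(-0.1332) = 212/329.7 = 0.64301.
t − 60 = 0.64301^(1/-0.1332) = 0.64301^(-7.508) = 27.530, so t = 87.530.
T = 100·t = 8753 K → 8800 K to the nearest 200 K.
M_estimate = 10⁶/8800 = 113.64; M_reference = 10⁶/5003 = 199.88.
ΔM = 113.64 − 199.88 = -86.24 → -86 mireds.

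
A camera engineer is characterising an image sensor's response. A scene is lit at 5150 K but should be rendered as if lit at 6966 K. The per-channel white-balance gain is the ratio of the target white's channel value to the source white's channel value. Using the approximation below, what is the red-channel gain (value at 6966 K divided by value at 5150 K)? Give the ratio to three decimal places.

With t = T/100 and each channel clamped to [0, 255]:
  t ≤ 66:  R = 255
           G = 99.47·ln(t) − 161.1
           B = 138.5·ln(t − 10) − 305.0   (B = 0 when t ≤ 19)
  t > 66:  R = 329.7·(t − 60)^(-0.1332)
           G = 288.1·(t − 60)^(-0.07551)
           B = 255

At 5150 K (t = 51.5):
  R = 255 by definition for t ≤ 66.
At 6966 K (t = 69.66):
  R = 329.7·(69.66 − 60)^(-0.1332) = 329.7·9.66^(-0.1332) = 329.7·0.73927 = 243.736.
Gain = 243.736 / 255.000 = 0.9558 → 0.956.

0.956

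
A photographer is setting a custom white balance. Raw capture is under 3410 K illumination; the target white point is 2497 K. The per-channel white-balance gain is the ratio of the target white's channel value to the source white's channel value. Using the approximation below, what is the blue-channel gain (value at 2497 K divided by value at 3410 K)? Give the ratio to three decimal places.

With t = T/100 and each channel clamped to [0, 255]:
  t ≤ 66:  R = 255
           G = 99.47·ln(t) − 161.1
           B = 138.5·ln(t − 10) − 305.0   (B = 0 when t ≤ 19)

0.514

At 3410 K (t = 34.1):
  B = 138.5·ln(34.1 − 10) − 305.0 = 138.5·ln 24.1 − 305.0 = 138.5·3.1822 − 305.0 = 135.736.
At 2497 K (t = 24.97):
  B = 138.5·ln(24.97 − 10) − 305.0 = 138.5·ln 14.97 − 305.0 = 138.5·2.7060 − 305.0 = 69.788.
Gain = 69.788 / 135.736 = 0.5141 → 0.514.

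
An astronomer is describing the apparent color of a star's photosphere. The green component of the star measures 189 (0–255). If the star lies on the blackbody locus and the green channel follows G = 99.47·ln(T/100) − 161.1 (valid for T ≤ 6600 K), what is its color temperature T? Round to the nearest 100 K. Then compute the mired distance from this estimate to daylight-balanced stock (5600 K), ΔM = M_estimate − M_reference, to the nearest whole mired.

+116 mireds

ln t = (189 + 161.1) / 99.47 = 3.5197.
t = e^3.5197 = 33.773.
T = 100·t = 3377 K → 3400 K to the nearest 100 K.
M_estimate = 10⁶/3400 = 294.12; M_reference = 10⁶/5600 = 178.57.
ΔM = 294.12 − 178.57 = 115.55 → +116 mireds.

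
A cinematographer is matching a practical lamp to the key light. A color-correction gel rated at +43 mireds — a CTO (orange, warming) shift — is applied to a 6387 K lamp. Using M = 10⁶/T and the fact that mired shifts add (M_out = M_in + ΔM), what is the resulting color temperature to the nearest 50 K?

M_in = 10⁶/6387 = 156.57 mireds.
M_out = 156.57 + (+43) = 199.57 mireds.
T_out = 10⁶/199.57 = 5010.8 K → 5000 K.

5000 K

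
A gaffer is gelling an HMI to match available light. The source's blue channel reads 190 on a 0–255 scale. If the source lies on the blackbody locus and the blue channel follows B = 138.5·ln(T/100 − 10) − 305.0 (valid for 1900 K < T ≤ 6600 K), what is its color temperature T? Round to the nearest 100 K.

4600 K

ln(t − 10) = (190 + 305.0) / 138.5 = 3.5740.
t − 10 = e^3.5740 = 35.659, so t = 45.659.
T = 100·t = 4566 K → 4600 K to the nearest 100 K.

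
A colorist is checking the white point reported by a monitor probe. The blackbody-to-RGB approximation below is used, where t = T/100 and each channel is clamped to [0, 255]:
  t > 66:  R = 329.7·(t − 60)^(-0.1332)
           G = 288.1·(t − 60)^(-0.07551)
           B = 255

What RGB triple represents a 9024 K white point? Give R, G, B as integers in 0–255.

t = 9024/100 = 90.24; the t > 66 branch applies.
R = 329.7·(90.24 − 60)^(-0.1332) = 329.7·30.24^(-0.1332) = 329.7·0.63502 = 209.366.
G = 288.1·(90.24 − 60)^(-0.07551) = 288.1·30.24^(-0.07551) = 288.1·0.77304 = 222.712.
B = 255 by definition for t > 66.
Rounded: (209, 223, 255).

R=209, G=223, B=255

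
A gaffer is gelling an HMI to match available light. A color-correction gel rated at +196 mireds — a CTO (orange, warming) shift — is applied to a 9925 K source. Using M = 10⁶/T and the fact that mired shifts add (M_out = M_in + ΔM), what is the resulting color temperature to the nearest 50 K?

M_in = 10⁶/9925 = 100.76 mireds.
M_out = 100.76 + (+196) = 296.76 mireds.
T_out = 10⁶/296.76 = 3369.8 K → 3350 K.

3350 K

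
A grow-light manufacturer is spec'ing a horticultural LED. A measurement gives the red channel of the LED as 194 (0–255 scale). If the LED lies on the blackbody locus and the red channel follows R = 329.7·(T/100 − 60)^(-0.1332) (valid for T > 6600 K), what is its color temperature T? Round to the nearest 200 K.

11400 K

(t − 60)^(-0.1332) = 194/329.7 = 0.58841.
t − 60 = 0.58841^(1/-0.1332) = 0.58841^(-7.508) = 53.593, so t = 113.593.
T = 100·t = 11359 K → 11400 K to the nearest 200 K.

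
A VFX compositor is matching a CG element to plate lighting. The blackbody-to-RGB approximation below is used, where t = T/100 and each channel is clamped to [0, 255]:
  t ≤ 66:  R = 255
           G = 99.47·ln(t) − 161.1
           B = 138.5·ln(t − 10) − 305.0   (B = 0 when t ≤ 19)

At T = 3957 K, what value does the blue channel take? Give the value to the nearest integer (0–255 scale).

164

t = 3957/100 = 39.57; the t ≤ 66 branch applies.
B = 138.5·ln(39.57 − 10) − 305.0 = 138.5·ln 29.57 − 305.0 = 138.5·3.3868 − 305.0 = 164.066.
Rounded: 164.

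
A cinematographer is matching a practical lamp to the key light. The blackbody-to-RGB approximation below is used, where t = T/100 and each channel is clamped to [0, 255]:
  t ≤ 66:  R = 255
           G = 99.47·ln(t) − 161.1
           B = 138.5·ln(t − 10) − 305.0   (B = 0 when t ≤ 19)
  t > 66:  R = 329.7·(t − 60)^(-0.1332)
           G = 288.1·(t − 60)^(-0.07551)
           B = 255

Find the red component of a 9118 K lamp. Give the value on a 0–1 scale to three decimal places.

t = 9118/100 = 91.18; the t > 66 branch applies.
R = 329.7·(91.18 − 60)^(-0.1332) = 329.7·31.18^(-0.1332) = 329.7·0.63243 = 208.514.
On a 0–1 scale: 208.514/255 = 0.8177 → 0.818.

0.818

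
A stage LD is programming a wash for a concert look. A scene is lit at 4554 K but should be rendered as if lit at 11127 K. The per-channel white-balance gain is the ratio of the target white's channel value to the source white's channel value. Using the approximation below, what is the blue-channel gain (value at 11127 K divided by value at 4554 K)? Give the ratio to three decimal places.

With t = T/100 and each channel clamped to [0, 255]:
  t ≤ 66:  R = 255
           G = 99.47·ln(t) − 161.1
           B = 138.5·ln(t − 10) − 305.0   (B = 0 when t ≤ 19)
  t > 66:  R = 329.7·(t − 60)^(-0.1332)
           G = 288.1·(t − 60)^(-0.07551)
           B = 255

1.345

At 4554 K (t = 45.54):
  B = 138.5·ln(45.54 − 10) − 305.0 = 138.5·ln 35.54 − 305.0 = 138.5·3.5707 − 305.0 = 189.536.
At 11127 K (t = 111.27):
  B = 255 by definition for t > 66.
Gain = 255.000 / 189.536 = 1.3454 → 1.345.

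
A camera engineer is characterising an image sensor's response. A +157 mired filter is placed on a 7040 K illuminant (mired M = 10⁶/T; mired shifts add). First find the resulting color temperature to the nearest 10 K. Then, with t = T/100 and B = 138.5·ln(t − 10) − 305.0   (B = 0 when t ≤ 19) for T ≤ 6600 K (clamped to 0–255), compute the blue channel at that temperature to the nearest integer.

M_in = 10⁶/7040 = 142.05; M_out = 142.05 + (+157) = 299.05.
T_out = 10⁶/299.05 = 3344.0 K → 3340 K; t = 33.4.
B = 138.5·ln(33.4 − 10) − 305.0 = 138.5·ln 23.4 − 305.0 = 138.5·3.1527 − 305.0 = 131.654.
Rounded: 132.

132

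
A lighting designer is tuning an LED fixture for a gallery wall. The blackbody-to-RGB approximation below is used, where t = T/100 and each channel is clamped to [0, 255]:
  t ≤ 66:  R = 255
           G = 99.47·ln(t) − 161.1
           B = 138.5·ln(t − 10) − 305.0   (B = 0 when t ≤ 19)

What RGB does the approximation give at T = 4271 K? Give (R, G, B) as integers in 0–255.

t = 4271/100 = 42.71; the t ≤ 66 branch applies.
R = 255 by definition for t ≤ 66.
G = 99.47·ln 42.71 − 161.1 = 99.47·3.7544 − 161.1 = 212.353.
B = 138.5·ln(42.71 − 10) − 305.0 = 138.5·ln 32.71 − 305.0 = 138.5·3.4877 − 305.0 = 178.044.
Rounded: (255, 212, 178).

(255, 212, 178)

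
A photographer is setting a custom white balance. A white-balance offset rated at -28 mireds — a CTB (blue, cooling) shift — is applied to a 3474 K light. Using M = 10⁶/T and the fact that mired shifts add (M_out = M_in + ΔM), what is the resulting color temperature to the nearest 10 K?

3850 K

M_in = 10⁶/3474 = 287.85 mireds.
M_out = 287.85 + (-28) = 259.85 mireds.
T_out = 10⁶/259.85 = 3848.3 K → 3850 K.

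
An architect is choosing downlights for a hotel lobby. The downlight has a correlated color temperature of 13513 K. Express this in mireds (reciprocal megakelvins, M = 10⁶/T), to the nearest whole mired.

74 mireds

M = 10⁶ / 13513 = 74.003 → 74 mireds.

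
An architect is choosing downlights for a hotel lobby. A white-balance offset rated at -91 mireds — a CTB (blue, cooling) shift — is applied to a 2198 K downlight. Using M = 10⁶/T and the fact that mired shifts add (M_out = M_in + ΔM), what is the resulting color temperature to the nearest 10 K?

2750 K

M_in = 10⁶/2198 = 454.96 mireds.
M_out = 454.96 + (-91) = 363.96 mireds.
T_out = 10⁶/363.96 = 2747.6 K → 2750 K.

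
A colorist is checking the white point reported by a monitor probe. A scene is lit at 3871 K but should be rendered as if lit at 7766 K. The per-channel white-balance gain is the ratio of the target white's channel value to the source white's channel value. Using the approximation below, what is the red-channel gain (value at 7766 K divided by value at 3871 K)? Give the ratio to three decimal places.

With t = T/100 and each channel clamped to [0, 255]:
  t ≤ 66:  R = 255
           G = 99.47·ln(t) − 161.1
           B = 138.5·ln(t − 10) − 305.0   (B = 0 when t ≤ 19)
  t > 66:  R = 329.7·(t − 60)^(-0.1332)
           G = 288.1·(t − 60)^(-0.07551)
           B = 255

0.882

At 3871 K (t = 38.71):
  R = 255 by definition for t ≤ 66.
At 7766 K (t = 77.66):
  R = 329.7·(77.66 − 60)^(-0.1332) = 329.7·17.66^(-0.1332) = 329.7·0.68218 = 224.916.
Gain = 224.916 / 255.000 = 0.8820 → 0.882.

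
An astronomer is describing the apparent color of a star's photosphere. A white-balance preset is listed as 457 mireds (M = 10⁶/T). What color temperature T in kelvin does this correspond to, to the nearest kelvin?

2188 K

T = 10⁶ / 457 = 2188.18 K → 2188 K.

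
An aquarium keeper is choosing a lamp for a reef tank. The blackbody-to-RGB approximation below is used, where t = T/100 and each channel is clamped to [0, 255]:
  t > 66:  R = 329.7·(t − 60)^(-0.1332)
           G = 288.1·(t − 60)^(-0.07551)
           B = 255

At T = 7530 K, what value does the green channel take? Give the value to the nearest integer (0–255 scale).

234

t = 7530/100 = 75.3; the t > 66 branch applies.
G = 288.1·(75.3 − 60)^(-0.07551) = 288.1·15.3^(-0.07551) = 288.1·0.81385 = 234.470.
Rounded: 234.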